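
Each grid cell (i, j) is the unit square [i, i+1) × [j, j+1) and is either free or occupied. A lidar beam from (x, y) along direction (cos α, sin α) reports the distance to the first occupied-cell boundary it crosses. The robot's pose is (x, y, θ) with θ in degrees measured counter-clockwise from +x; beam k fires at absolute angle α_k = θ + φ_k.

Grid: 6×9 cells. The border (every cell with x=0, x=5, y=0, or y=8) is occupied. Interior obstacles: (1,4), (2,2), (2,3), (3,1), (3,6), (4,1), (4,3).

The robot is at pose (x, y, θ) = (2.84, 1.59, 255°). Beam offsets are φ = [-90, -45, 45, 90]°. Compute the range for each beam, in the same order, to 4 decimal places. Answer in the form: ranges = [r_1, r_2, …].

ranges = [1.9049, 1.1800, 0.3200, 0.1656]

beam 1: φ=-90°, α=165°
  cosα=-0.9659 sinα=0.2588 | (2,1) | tMaxX 0.8696 tMaxY 1.5841 | tΔX 1.0353 tΔY 3.8637
    t=0.8696 [x] (1,1)
    t=1.5841 [y] (1,2)
    t=1.9049 [x] (0,2) — stop
  → r_1 = 1.9049
beam 2: φ=-45°, α=210°
  cosα=-0.8660 sinα=-0.5000 | (2,1) | tMaxX 0.9699 tMaxY 1.1800 | tΔX 1.1547 tΔY 2.0000
    t=0.9699 [x] (1,1)
    t=1.1800 [y] (1,0) — stop
  → r_2 = 1.1800
beam 3: φ=45°, α=300°
  cosα=0.5000 sinα=-0.8660 | (2,1) | tMaxX 0.3200 tMaxY 0.6813 | tΔX 2.0000 tΔY 1.1547
    t=0.3200 [x] (3,1) — stop
  → r_3 = 0.3200
beam 4: φ=90°, α=345°
  cosα=0.9659 sinα=-0.2588 | (2,1) | tMaxX 0.1656 tMaxY 2.2796 | tΔX 1.0353 tΔY 3.8637
    t=0.1656 [x] (3,1) — stop
  → r_4 = 0.1656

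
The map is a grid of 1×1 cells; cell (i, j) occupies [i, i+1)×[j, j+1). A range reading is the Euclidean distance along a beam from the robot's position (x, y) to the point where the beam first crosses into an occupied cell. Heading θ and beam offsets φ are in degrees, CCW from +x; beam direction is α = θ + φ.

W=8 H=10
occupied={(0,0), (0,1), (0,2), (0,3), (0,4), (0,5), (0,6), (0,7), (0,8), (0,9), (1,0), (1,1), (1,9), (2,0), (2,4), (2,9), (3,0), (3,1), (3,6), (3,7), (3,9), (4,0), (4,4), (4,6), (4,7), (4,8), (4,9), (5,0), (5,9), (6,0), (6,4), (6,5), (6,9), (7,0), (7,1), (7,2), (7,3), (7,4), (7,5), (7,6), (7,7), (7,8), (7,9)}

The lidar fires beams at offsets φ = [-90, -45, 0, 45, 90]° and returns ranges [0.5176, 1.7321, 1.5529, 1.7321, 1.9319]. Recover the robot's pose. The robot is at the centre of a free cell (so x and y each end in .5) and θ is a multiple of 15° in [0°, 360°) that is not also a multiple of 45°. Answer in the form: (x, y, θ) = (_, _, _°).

(x, y, θ) = (2.5, 3.5, 195°)

The pose lattice has 37·16 = 592 candidates. Test each by forward raycasting.
  (5.5, 5.5, 240°): beam 1 = 1.0000 ≠ 0.5176 ✗
  (2.5, 3.5, 150°): beam 1 = 0.5774 ≠ 0.5176 ✗
  (4.5, 3.5, 15°): beam 1 = 2.5882 ≠ 0.5176 ✗
  (1.5, 7.5, 120°): beam 1 = 2.8868 ≠ 0.5176 ✗
  (2.5, 7.5, 150°): beam 1 = 1.7321 ≠ 0.5176 ✗
  …
  (2.5, 3.5, 195°): r_1=0.5176, r_2=1.7321, r_3=1.5529, r_4=1.7321, r_5=1.9319 — all match ✓
Only this pose fits every beam.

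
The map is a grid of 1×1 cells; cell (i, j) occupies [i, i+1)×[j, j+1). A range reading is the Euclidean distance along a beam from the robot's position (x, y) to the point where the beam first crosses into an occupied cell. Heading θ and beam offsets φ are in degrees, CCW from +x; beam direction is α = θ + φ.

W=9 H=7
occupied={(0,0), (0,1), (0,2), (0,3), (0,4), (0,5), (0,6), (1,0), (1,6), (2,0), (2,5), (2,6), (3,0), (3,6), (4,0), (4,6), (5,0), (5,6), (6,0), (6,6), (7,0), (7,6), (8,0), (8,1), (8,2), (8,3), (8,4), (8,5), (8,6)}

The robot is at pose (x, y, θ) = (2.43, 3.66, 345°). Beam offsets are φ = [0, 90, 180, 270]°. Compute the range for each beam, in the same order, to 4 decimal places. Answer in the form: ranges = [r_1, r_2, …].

ranges = [5.7665, 1.3873, 1.4804, 2.7538]

beam 1: φ=0°, α=345°
  direction (0.9659, -0.2588); cell (2,3); t to first gridline: x 0.5901, y 2.5500 (then +1.0353 / +3.8637)
    (3,3) via x @ 0.5901
    (4,3) via x @ 1.6254
    (4,2) via y @ 2.5500
    (5,2) via x @ 2.6607
    (6,2) via x @ 3.6959
    (7,2) via x @ 4.7312
    (8,2) via x @ 5.7665  # hit
  → r_1 = 5.7665
beam 2: φ=90°, α=75°
  direction (0.2588, 0.9659); cell (2,3); t to first gridline: x 2.2023, y 0.3520 (then +3.8637 / +1.0353)
    (2,4) via y @ 0.3520
    (2,5) via y @ 1.3873  # hit
  → r_2 = 1.3873
beam 3: φ=180°, α=165°
  direction (-0.9659, 0.2588); cell (2,3); t to first gridline: x 0.4452, y 1.3137 (then +1.0353 / +3.8637)
    (1,3) via x @ 0.4452
    (1,4) via y @ 1.3137
    (0,4) via x @ 1.4804  # hit
  → r_3 = 1.4804
beam 4: φ=270°, α=255°
  direction (-0.2588, -0.9659); cell (2,3); t to first gridline: x 1.6614, y 0.6833 (then +3.8637 / +1.0353)
    (2,2) via y @ 0.6833
    (1,2) via x @ 1.6614
    (1,1) via y @ 1.7186
    (1,0) via y @ 2.7538  # hit
  → r_4 = 2.7538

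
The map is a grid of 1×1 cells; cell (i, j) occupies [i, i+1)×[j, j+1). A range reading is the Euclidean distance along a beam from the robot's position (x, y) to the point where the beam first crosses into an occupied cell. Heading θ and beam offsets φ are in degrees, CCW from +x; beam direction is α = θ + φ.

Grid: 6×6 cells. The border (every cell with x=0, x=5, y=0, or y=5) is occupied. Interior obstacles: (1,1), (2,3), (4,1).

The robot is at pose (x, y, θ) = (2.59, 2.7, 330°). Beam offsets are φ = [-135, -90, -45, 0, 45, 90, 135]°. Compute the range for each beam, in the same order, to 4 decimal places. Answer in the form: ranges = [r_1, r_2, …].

beam 1: φ=-135°, α=195°
  dir = (cos 195°, sin 195°) = (-0.9659, -0.2588); from cell (2,2)
  next x-line at t=0.6108, next y-line at t=2.7046; Δt_x=1.0353, Δt_y=3.8637
    x: enter (1,2) at t=0.6108
    x: enter (0,2) at t=1.6461 ← occupied
  → r_1 = 1.6461
beam 2: φ=-90°, α=240°
  dir = (cos 240°, sin 240°) = (-0.5000, -0.8660); from cell (2,2)
  next x-line at t=1.1800, next y-line at t=0.8083; Δt_x=2.0000, Δt_y=1.1547
    y: enter (2,1) at t=0.8083
    x: enter (1,1) at t=1.1800 ← occupied
  → r_2 = 1.1800
beam 3: φ=-45°, α=285°
  dir = (cos 285°, sin 285°) = (0.2588, -0.9659); from cell (2,2)
  next x-line at t=1.5841, next y-line at t=0.7247; Δt_x=3.8637, Δt_y=1.0353
    y: enter (2,1) at t=0.7247
    x: enter (3,1) at t=1.5841
    y: enter (3,0) at t=1.7600 ← occupied
  → r_3 = 1.7600
beam 4: φ=0°, α=330°
  dir = (cos 330°, sin 330°) = (0.8660, -0.5000); from cell (2,2)
  next x-line at t=0.4734, next y-line at t=1.4000; Δt_x=1.1547, Δt_y=2.0000
    x: enter (3,2) at t=0.4734
    y: enter (3,1) at t=1.4000
    x: enter (4,1) at t=1.6281 ← occupied
  → r_4 = 1.6281
beam 5: φ=45°, α=15°
  dir = (cos 15°, sin 15°) = (0.9659, 0.2588); from cell (2,2)
  next x-line at t=0.4245, next y-line at t=1.1591; Δt_x=1.0353, Δt_y=3.8637
    x: enter (3,2) at t=0.4245
    y: enter (3,3) at t=1.1591
    x: enter (4,3) at t=1.4597
    x: enter (5,3) at t=2.4950 ← occupied
  → r_5 = 2.4950
beam 6: φ=90°, α=60°
  dir = (cos 60°, sin 60°) = (0.5000, 0.8660); from cell (2,2)
  next x-line at t=0.8200, next y-line at t=0.3464; Δt_x=2.0000, Δt_y=1.1547
    y: enter (2,3) at t=0.3464 ← occupied
  → r_6 = 0.3464
beam 7: φ=135°, α=105°
  dir = (cos 105°, sin 105°) = (-0.2588, 0.9659); from cell (2,2)
  next x-line at t=2.2796, next y-line at t=0.3106; Δt_x=3.8637, Δt_y=1.0353
    y: enter (2,3) at t=0.3106 ← occupied
  → r_7 = 0.3106

ranges = [1.6461, 1.1800, 1.7600, 1.6281, 2.4950, 0.3464, 0.3106]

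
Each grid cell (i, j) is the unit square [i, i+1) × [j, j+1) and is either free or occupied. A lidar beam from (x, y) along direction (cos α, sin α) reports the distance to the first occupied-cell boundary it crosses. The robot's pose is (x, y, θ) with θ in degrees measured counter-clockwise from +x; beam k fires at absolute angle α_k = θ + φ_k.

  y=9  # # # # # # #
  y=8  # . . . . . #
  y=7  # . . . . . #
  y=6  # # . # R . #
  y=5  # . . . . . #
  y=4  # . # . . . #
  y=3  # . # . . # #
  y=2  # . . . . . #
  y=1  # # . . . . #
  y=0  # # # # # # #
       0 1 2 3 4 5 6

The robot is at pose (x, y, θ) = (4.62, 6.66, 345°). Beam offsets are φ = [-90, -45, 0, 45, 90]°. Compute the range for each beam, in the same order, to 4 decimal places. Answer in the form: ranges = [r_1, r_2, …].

beam 1: φ=-90°, α=255°
  direction (-0.2588, -0.9659); cell (4,6); t to first gridline: x 2.3955, y 0.6833 (then +3.8637 / +1.0353)
    (4,5) via y @ 0.6833
    (4,4) via y @ 1.7186
    (3,4) via x @ 2.3955
    (3,3) via y @ 2.7538
    (3,2) via y @ 3.7891
    (3,1) via y @ 4.8244
    (3,0) via y @ 5.8597  # hit
  → r_1 = 5.8597
beam 2: φ=-45°, α=300°
  direction (0.5000, -0.8660); cell (4,6); t to first gridline: x 0.7600, y 0.7621 (then +2.0000 / +1.1547)
    (5,6) via x @ 0.7600
    (5,5) via y @ 0.7621
    (5,4) via y @ 1.9168
    (6,4) via x @ 2.7600  # hit
  → r_2 = 2.7600
beam 3: φ=0°, α=345°
  direction (0.9659, -0.2588); cell (4,6); t to first gridline: x 0.3934, y 2.5500 (then +1.0353 / +3.8637)
    (5,6) via x @ 0.3934
    (6,6) via x @ 1.4287  # hit
  → r_3 = 1.4287
beam 4: φ=45°, α=30°
  direction (0.8660, 0.5000); cell (4,6); t to first gridline: x 0.4388, y 0.6800 (then +1.1547 / +2.0000)
    (5,6) via x @ 0.4388
    (5,7) via y @ 0.6800
    (6,7) via x @ 1.5935  # hit
  → r_4 = 1.5935
beam 5: φ=90°, α=75°
  direction (0.2588, 0.9659); cell (4,6); t to first gridline: x 1.4682, y 0.3520 (then +3.8637 / +1.0353)
    (4,7) via y @ 0.3520
    (4,8) via y @ 1.3873
    (5,8) via x @ 1.4682
    (5,9) via y @ 2.4225  # hit
  → r_5 = 2.4225

ranges = [5.8597, 2.7600, 1.4287, 1.5935, 2.4225]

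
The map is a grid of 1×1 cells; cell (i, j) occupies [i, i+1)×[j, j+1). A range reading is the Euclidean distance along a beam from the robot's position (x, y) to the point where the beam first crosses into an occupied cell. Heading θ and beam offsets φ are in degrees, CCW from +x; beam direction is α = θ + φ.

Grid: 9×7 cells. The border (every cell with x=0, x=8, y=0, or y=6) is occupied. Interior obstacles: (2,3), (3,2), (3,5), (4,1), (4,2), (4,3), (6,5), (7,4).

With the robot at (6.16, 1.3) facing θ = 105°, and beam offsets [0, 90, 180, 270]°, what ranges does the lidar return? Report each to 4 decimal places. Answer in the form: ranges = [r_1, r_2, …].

beam 1: φ=0°, α=105°
  direction (-0.2588, 0.9659); cell (6,1); t to first gridline: x 0.6182, y 0.7247 (then +3.8637 / +1.0353)
    (5,1) via x @ 0.6182
    (5,2) via y @ 0.7247
    (5,3) via y @ 1.7600
    (5,4) via y @ 2.7952
    (5,5) via y @ 3.8305
    (4,5) via x @ 4.4819
    (4,6) via y @ 4.8658  # hit
  → r_1 = 4.8658
beam 2: φ=90°, α=195°
  direction (-0.9659, -0.2588); cell (6,1); t to first gridline: x 0.1656, y 1.1591 (then +1.0353 / +3.8637)
    (5,1) via x @ 0.1656
    (5,0) via y @ 1.1591  # hit
  → r_2 = 1.1591
beam 3: φ=180°, α=285°
  direction (0.2588, -0.9659); cell (6,1); t to first gridline: x 3.2455, y 0.3106 (then +3.8637 / +1.0353)
    (6,0) via y @ 0.3106  # hit
  → r_3 = 0.3106
beam 4: φ=270°, α=15°
  direction (0.9659, 0.2588); cell (6,1); t to first gridline: x 0.8696, y 2.7046 (then +1.0353 / +3.8637)
    (7,1) via x @ 0.8696
    (8,1) via x @ 1.9049  # hit
  → r_4 = 1.9049

ranges = [4.8658, 1.1591, 0.3106, 1.9049]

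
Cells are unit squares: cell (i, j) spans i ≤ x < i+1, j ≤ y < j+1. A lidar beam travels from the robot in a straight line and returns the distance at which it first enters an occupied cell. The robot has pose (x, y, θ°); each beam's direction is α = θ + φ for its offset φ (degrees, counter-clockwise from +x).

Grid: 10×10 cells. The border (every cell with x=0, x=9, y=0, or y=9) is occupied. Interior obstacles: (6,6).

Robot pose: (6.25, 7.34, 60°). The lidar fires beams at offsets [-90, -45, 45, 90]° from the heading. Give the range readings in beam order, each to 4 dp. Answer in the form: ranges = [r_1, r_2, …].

ranges = [0.6800, 2.8470, 1.7186, 3.3200]

beam 1: φ=-90°, α=330°
  cosα=0.8660 sinα=-0.5000 | (6,7) | tMaxX 0.8660 tMaxY 0.6800 | tΔX 1.1547 tΔY 2.0000
    t=0.6800 [y] (6,6) — stop
  → r_1 = 0.6800
beam 2: φ=-45°, α=15°
  cosα=0.9659 sinα=0.2588 | (6,7) | tMaxX 0.7765 tMaxY 2.5500 | tΔX 1.0353 tΔY 3.8637
    t=0.7765 [x] (7,7)
    t=1.8117 [x] (8,7)
    t=2.5500 [y] (8,8)
    t=2.8470 [x] (9,8) — stop
  → r_2 = 2.8470
beam 3: φ=45°, α=105°
  cosα=-0.2588 sinα=0.9659 | (6,7) | tMaxX 0.9659 tMaxY 0.6833 | tΔX 3.8637 tΔY 1.0353
    t=0.6833 [y] (6,8)
    t=0.9659 [x] (5,8)
    t=1.7186 [y] (5,9) — stop
  → r_3 = 1.7186
beam 4: φ=90°, α=150°
  cosα=-0.8660 sinα=0.5000 | (6,7) | tMaxX 0.2887 tMaxY 1.3200 | tΔX 1.1547 tΔY 2.0000
    t=0.2887 [x] (5,7)
    t=1.3200 [y] (5,8)
    t=1.4434 [x] (4,8)
    t=2.5981 [x] (3,8)
    t=3.3200 [y] (3,9) — stop
  → r_4 = 3.3200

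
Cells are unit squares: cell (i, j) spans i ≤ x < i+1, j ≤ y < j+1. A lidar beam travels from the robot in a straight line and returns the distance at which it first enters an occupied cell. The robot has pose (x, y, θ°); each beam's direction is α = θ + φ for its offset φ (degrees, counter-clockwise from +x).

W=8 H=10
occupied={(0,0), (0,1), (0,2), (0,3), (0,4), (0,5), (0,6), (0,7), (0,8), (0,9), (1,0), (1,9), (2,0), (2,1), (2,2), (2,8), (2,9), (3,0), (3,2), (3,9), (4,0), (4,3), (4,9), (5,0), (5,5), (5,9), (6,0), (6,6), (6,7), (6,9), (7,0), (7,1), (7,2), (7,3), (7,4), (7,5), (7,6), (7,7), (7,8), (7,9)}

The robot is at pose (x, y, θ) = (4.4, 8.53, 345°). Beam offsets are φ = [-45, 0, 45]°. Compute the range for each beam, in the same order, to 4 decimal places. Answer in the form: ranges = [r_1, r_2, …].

beam 1: φ=-45°, α=300°
  dir = (cos 300°, sin 300°) = (0.5000, -0.8660); from cell (4,8)
  next x-line at t=1.2000, next y-line at t=0.6120; Δt_x=2.0000, Δt_y=1.1547
    y: enter (4,7) at t=0.6120
    x: enter (5,7) at t=1.2000
    y: enter (5,6) at t=1.7667
    y: enter (5,5) at t=2.9214 ← occupied
  → r_1 = 2.9214
beam 2: φ=0°, α=345°
  dir = (cos 345°, sin 345°) = (0.9659, -0.2588); from cell (4,8)
  next x-line at t=0.6212, next y-line at t=2.0478; Δt_x=1.0353, Δt_y=3.8637
    x: enter (5,8) at t=0.6212
    x: enter (6,8) at t=1.6564
    y: enter (6,7) at t=2.0478 ← occupied
  → r_2 = 2.0478
beam 3: φ=45°, α=30°
  dir = (cos 30°, sin 30°) = (0.8660, 0.5000); from cell (4,8)
  next x-line at t=0.6928, next y-line at t=0.9400; Δt_x=1.1547, Δt_y=2.0000
    x: enter (5,8) at t=0.6928
    y: enter (5,9) at t=0.9400 ← occupied
  → r_3 = 0.9400

ranges = [2.9214, 2.0478, 0.9400]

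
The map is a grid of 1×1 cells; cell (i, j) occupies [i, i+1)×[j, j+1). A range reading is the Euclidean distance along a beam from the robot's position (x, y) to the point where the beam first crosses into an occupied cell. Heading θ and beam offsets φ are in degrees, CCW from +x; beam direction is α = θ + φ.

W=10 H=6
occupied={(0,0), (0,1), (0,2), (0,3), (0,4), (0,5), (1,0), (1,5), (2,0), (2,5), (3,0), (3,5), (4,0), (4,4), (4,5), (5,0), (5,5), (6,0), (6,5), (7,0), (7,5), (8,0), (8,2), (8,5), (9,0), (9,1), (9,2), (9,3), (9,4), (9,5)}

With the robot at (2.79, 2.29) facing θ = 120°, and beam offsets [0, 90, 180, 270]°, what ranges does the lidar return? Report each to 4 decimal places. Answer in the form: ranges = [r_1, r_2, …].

beam 1: φ=0°, α=120°
  dir = (cos 120°, sin 120°) = (-0.5000, 0.8660); from cell (2,2)
  next x-line at t=1.5800, next y-line at t=0.8198; Δt_x=2.0000, Δt_y=1.1547
    y: enter (2,3) at t=0.8198
    x: enter (1,3) at t=1.5800
    y: enter (1,4) at t=1.9745
    y: enter (1,5) at t=3.1292 ← occupied
  → r_1 = 3.1292
beam 2: φ=90°, α=210°
  dir = (cos 210°, sin 210°) = (-0.8660, -0.5000); from cell (2,2)
  next x-line at t=0.9122, next y-line at t=0.5800; Δt_x=1.1547, Δt_y=2.0000
    y: enter (2,1) at t=0.5800
    x: enter (1,1) at t=0.9122
    x: enter (0,1) at t=2.0669 ← occupied
  → r_2 = 2.0669
beam 3: φ=180°, α=300°
  dir = (cos 300°, sin 300°) = (0.5000, -0.8660); from cell (2,2)
  next x-line at t=0.4200, next y-line at t=0.3349; Δt_x=2.0000, Δt_y=1.1547
    y: enter (2,1) at t=0.3349
    x: enter (3,1) at t=0.4200
    y: enter (3,0) at t=1.4896 ← occupied
  → r_3 = 1.4896
beam 4: φ=270°, α=30°
  dir = (cos 30°, sin 30°) = (0.8660, 0.5000); from cell (2,2)
  next x-line at t=0.2425, next y-line at t=1.4200; Δt_x=1.1547, Δt_y=2.0000
    x: enter (3,2) at t=0.2425
    x: enter (4,2) at t=1.3972
    y: enter (4,3) at t=1.4200
    x: enter (5,3) at t=2.5519
    y: enter (5,4) at t=3.4200
    x: enter (6,4) at t=3.7066
    x: enter (7,4) at t=4.8613
    y: enter (7,5) at t=5.4200 ← occupied
  → r_4 = 5.4200

ranges = [3.1292, 2.0669, 1.4896, 5.4200]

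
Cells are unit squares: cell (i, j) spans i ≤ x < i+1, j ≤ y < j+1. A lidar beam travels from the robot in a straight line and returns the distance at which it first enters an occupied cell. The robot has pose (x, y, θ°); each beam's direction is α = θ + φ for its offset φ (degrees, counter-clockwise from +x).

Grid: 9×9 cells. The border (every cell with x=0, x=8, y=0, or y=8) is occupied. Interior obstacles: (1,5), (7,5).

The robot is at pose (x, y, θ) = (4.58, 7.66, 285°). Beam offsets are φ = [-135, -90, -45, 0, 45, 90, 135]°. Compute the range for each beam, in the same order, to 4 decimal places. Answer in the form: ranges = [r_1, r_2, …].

beam 1: φ=-135°, α=150°
  direction (-0.8660, 0.5000); cell (4,7); t to first gridline: x 0.6697, y 0.6800 (then +1.1547 / +2.0000)
    (3,7) via x @ 0.6697
    (3,8) via y @ 0.6800  # hit
  → r_1 = 0.6800
beam 2: φ=-90°, α=195°
  direction (-0.9659, -0.2588); cell (4,7); t to first gridline: x 0.6005, y 2.5500 (then +1.0353 / +3.8637)
    (3,7) via x @ 0.6005
    (2,7) via x @ 1.6357
    (2,6) via y @ 2.5500
    (1,6) via x @ 2.6710
    (0,6) via x @ 3.7063  # hit
  → r_2 = 3.7063
beam 3: φ=-45°, α=240°
  direction (-0.5000, -0.8660); cell (4,7); t to first gridline: x 1.1600, y 0.7621 (then +2.0000 / +1.1547)
    (4,6) via y @ 0.7621
    (3,6) via x @ 1.1600
    (3,5) via y @ 1.9168
    (3,4) via y @ 3.0715
    (2,4) via x @ 3.1600
    (2,3) via y @ 4.2262
    (1,3) via x @ 5.1600
    (1,2) via y @ 5.3809
    (1,1) via y @ 6.5356
    (0,1) via x @ 7.1600  # hit
  → r_3 = 7.1600
beam 4: φ=0°, α=285°
  direction (0.2588, -0.9659); cell (4,7); t to first gridline: x 1.6228, y 0.6833 (then +3.8637 / +1.0353)
    (4,6) via y @ 0.6833
    (5,6) via x @ 1.6228
    (5,5) via y @ 1.7186
    (5,4) via y @ 2.7538
    (5,3) via y @ 3.7891
    (5,2) via y @ 4.8244
    (6,2) via x @ 5.4865
    (6,1) via y @ 5.8597
    (6,0) via y @ 6.8949  # hit
  → r_4 = 6.8949
beam 5: φ=45°, α=330°
  direction (0.8660, -0.5000); cell (4,7); t to first gridline: x 0.4850, y 1.3200 (then +1.1547 / +2.0000)
    (5,7) via x @ 0.4850
    (5,6) via y @ 1.3200
    (6,6) via x @ 1.6397
    (7,6) via x @ 2.7944
    (7,5) via y @ 3.3200  # hit
  → r_5 = 3.3200
beam 6: φ=90°, α=15°
  direction (0.9659, 0.2588); cell (4,7); t to first gridline: x 0.4348, y 1.3137 (then +1.0353 / +3.8637)
    (5,7) via x @ 0.4348
    (5,8) via y @ 1.3137  # hit
  → r_6 = 1.3137
beam 7: φ=135°, α=60°
  direction (0.5000, 0.8660); cell (4,7); t to first gridline: x 0.8400, y 0.3926 (then +2.0000 / +1.1547)
    (4,8) via y @ 0.3926  # hit
  → r_7 = 0.3926

ranges = [0.6800, 3.7063, 7.1600, 6.8949, 3.3200, 1.3137, 0.3926]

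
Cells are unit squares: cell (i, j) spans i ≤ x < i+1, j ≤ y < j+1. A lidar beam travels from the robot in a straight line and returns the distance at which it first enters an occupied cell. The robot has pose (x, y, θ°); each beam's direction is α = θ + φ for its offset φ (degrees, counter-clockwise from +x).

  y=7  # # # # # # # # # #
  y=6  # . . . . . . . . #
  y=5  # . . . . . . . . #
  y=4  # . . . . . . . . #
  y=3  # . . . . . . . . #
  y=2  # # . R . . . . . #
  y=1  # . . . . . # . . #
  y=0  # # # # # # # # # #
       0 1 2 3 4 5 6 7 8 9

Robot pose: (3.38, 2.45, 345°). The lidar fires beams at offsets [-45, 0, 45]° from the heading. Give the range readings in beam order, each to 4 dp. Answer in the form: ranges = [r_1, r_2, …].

ranges = [1.6743, 2.7124, 6.4894]

beam 1: φ=-45°, α=300°
  dir = (cos 300°, sin 300°) = (0.5000, -0.8660); from cell (3,2)
  next x-line at t=1.2400, next y-line at t=0.5196; Δt_x=2.0000, Δt_y=1.1547
    y: enter (3,1) at t=0.5196
    x: enter (4,1) at t=1.2400
    y: enter (4,0) at t=1.6743 ← occupied
  → r_1 = 1.6743
beam 2: φ=0°, α=345°
  dir = (cos 345°, sin 345°) = (0.9659, -0.2588); from cell (3,2)
  next x-line at t=0.6419, next y-line at t=1.7387; Δt_x=1.0353, Δt_y=3.8637
    x: enter (4,2) at t=0.6419
    x: enter (5,2) at t=1.6771
    y: enter (5,1) at t=1.7387
    x: enter (6,1) at t=2.7124 ← occupied
  → r_2 = 2.7124
beam 3: φ=45°, α=30°
  dir = (cos 30°, sin 30°) = (0.8660, 0.5000); from cell (3,2)
  next x-line at t=0.7159, next y-line at t=1.1000; Δt_x=1.1547, Δt_y=2.0000
    x: enter (4,2) at t=0.7159
    y: enter (4,3) at t=1.1000
    x: enter (5,3) at t=1.8706
    x: enter (6,3) at t=3.0253
    y: enter (6,4) at t=3.1000
    x: enter (7,4) at t=4.1800
    y: enter (7,5) at t=5.1000
    x: enter (8,5) at t=5.3347
    x: enter (9,5) at t=6.4894 ← occupied
  → r_3 = 6.4894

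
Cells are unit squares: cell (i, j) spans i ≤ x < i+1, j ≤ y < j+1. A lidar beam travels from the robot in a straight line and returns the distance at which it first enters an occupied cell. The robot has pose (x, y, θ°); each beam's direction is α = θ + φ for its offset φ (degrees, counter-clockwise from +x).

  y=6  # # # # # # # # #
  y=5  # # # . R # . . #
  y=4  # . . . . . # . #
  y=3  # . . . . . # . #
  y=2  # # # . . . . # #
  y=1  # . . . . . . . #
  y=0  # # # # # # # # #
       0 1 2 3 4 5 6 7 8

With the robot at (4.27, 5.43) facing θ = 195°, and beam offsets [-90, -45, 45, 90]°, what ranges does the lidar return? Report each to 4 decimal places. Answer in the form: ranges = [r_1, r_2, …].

beam 1: φ=-90°, α=105°
  cosα=-0.2588 sinα=0.9659 | (4,5) | tMaxX 1.0432 tMaxY 0.5901 | tΔX 3.8637 tΔY 1.0353
    t=0.5901 [y] (4,6) — stop
  → r_1 = 0.5901
beam 2: φ=-45°, α=150°
  cosα=-0.8660 sinα=0.5000 | (4,5) | tMaxX 0.3118 tMaxY 1.1400 | tΔX 1.1547 tΔY 2.0000
    t=0.3118 [x] (3,5)
    t=1.1400 [y] (3,6) — stop
  → r_2 = 1.1400
beam 3: φ=45°, α=240°
  cosα=-0.5000 sinα=-0.8660 | (4,5) | tMaxX 0.5400 tMaxY 0.4965 | tΔX 2.0000 tΔY 1.1547
    t=0.4965 [y] (4,4)
    t=0.5400 [x] (3,4)
    t=1.6512 [y] (3,3)
    t=2.5400 [x] (2,3)
    t=2.8059 [y] (2,2) — stop
  → r_3 = 2.8059
beam 4: φ=90°, α=285°
  cosα=0.2588 sinα=-0.9659 | (4,5) | tMaxX 2.8205 tMaxY 0.4452 | tΔX 3.8637 tΔY 1.0353
    t=0.4452 [y] (4,4)
    t=1.4804 [y] (4,3)
    t=2.5157 [y] (4,2)
    t=2.8205 [x] (5,2)
    t=3.5510 [y] (5,1)
    t=4.5863 [y] (5,0) — stop
  → r_4 = 4.5863

ranges = [0.5901, 1.1400, 2.8059, 4.5863]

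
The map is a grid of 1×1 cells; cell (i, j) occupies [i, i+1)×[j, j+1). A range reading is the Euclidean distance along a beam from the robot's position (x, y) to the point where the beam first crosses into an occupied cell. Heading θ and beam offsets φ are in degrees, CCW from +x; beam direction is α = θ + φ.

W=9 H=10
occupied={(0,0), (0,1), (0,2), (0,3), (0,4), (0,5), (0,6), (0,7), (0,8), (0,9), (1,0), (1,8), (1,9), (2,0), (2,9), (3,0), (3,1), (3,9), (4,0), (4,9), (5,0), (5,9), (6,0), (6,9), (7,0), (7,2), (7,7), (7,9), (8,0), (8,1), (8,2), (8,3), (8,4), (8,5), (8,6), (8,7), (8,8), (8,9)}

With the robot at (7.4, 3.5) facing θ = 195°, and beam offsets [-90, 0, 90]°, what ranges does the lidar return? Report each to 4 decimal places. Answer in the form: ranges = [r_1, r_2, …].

beam 1: φ=-90°, α=105°
  cosα=-0.2588 sinα=0.9659 | (7,3) | tMaxX 1.5455 tMaxY 0.5176 | tΔX 3.8637 tΔY 1.0353
    t=0.5176 [y] (7,4)
    t=1.5455 [x] (6,4)
    t=1.5529 [y] (6,5)
    t=2.5882 [y] (6,6)
    t=3.6235 [y] (6,7)
    t=4.6587 [y] (6,8)
    t=5.4092 [x] (5,8)
    t=5.6940 [y] (5,9) — stop
  → r_1 = 5.6940
beam 2: φ=0°, α=195°
  cosα=-0.9659 sinα=-0.2588 | (7,3) | tMaxX 0.4141 tMaxY 1.9319 | tΔX 1.0353 tΔY 3.8637
    t=0.4141 [x] (6,3)
    t=1.4494 [x] (5,3)
    t=1.9319 [y] (5,2)
    t=2.4847 [x] (4,2)
    t=3.5199 [x] (3,2)
    t=4.5552 [x] (2,2)
    t=5.5905 [x] (1,2)
    t=5.7956 [y] (1,1)
    t=6.6258 [x] (0,1) — stop
  → r_2 = 6.6258
beam 3: φ=90°, α=285°
  cosα=0.2588 sinα=-0.9659 | (7,3) | tMaxX 2.3182 tMaxY 0.5176 | tΔX 3.8637 tΔY 1.0353
    t=0.5176 [y] (7,2) — stop
  → r_3 = 0.5176

ranges = [5.6940, 6.6258, 0.5176]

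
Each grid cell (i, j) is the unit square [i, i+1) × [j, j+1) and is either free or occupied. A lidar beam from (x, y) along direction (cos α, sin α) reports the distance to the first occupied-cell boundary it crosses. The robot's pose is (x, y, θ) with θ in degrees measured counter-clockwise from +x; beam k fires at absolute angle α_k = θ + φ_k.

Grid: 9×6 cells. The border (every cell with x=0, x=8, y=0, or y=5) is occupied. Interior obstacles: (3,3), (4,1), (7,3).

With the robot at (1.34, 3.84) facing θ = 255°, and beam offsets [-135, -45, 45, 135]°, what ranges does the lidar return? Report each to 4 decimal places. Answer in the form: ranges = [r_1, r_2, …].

beam 1: φ=-135°, α=120°
  direction (-0.5000, 0.8660); cell (1,3); t to first gridline: x 0.6800, y 0.1848 (then +2.0000 / +1.1547)
    (1,4) via y @ 0.1848
    (0,4) via x @ 0.6800  # hit
  → r_1 = 0.6800
beam 2: φ=-45°, α=210°
  direction (-0.8660, -0.5000); cell (1,3); t to first gridline: x 0.3926, y 1.6800 (then +1.1547 / +2.0000)
    (0,3) via x @ 0.3926  # hit
  → r_2 = 0.3926
beam 3: φ=45°, α=300°
  direction (0.5000, -0.8660); cell (1,3); t to first gridline: x 1.3200, y 0.9699 (then +2.0000 / +1.1547)
    (1,2) via y @ 0.9699
    (2,2) via x @ 1.3200
    (2,1) via y @ 2.1246
    (2,0) via y @ 3.2793  # hit
  → r_3 = 3.2793
beam 4: φ=135°, α=30°
  direction (0.8660, 0.5000); cell (1,3); t to first gridline: x 0.7621, y 0.3200 (then +1.1547 / +2.0000)
    (1,4) via y @ 0.3200
    (2,4) via x @ 0.7621
    (3,4) via x @ 1.9168
    (3,5) via y @ 2.3200  # hit
  → r_4 = 2.3200

ranges = [0.6800, 0.3926, 3.2793, 2.3200]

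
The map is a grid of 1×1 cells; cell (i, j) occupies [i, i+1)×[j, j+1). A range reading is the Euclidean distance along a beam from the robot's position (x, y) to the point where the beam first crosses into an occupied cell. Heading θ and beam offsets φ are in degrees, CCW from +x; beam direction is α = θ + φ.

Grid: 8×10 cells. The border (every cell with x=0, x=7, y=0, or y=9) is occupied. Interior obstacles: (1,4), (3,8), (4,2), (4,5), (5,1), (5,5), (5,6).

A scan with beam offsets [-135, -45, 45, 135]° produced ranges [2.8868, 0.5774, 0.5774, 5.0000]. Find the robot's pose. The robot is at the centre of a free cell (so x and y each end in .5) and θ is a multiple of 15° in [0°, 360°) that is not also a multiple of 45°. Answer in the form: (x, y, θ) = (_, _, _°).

Candidates: 41 free-cell centres × 16 headings = 656 poses. Raycast each; keep the one whose scan matches to 4 dp.
  (3.5, 5.5, 60°): beam 1 = 2.5882 ≠ 2.8868 ✗
  (5.5, 7.5, 210°): beam 1 = 1.5529 ≠ 2.8868 ✗
  (6.5, 4.5, 255°): beam 1 = 1.0000 ≠ 2.8868 ✗
  …
  (4.5, 8.5, 105°): r_1=2.8868, r_2=0.5774, r_3=0.5774, r_4=5.0000 — all match ✓
No second candidate reproduces the full scan.

(x, y, θ) = (4.5, 8.5, 105°)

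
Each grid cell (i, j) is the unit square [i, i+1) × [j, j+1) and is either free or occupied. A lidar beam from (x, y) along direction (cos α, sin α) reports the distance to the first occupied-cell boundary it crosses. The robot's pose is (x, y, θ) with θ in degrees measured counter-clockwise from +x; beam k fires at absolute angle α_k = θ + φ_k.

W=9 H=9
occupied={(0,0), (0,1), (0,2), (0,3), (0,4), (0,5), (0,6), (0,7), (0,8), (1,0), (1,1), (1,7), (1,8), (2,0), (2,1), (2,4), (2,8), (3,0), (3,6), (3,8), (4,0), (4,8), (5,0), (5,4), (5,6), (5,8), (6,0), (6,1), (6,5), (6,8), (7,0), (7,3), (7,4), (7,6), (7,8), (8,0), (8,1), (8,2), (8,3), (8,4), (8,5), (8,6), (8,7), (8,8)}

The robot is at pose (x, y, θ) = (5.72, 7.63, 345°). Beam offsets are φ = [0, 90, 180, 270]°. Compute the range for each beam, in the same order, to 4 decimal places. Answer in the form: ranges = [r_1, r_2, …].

ranges = [2.3604, 0.3831, 1.4296, 0.6522]

beam 1: φ=0°, α=345°
  dir = (cos 345°, sin 345°) = (0.9659, -0.2588); from cell (5,7)
  next x-line at t=0.2899, next y-line at t=2.4341; Δt_x=1.0353, Δt_y=3.8637
    x: enter (6,7) at t=0.2899
    x: enter (7,7) at t=1.3252
    x: enter (8,7) at t=2.3604 ← occupied
  → r_1 = 2.3604
beam 2: φ=90°, α=75°
  dir = (cos 75°, sin 75°) = (0.2588, 0.9659); from cell (5,7)
  next x-line at t=1.0818, next y-line at t=0.3831; Δt_x=3.8637, Δt_y=1.0353
    y: enter (5,8) at t=0.3831 ← occupied
  → r_2 = 0.3831
beam 3: φ=180°, α=165°
  dir = (cos 165°, sin 165°) = (-0.9659, 0.2588); from cell (5,7)
  next x-line at t=0.7454, next y-line at t=1.4296; Δt_x=1.0353, Δt_y=3.8637
    x: enter (4,7) at t=0.7454
    y: enter (4,8) at t=1.4296 ← occupied
  → r_3 = 1.4296
beam 4: φ=270°, α=255°
  dir = (cos 255°, sin 255°) = (-0.2588, -0.9659); from cell (5,7)
  next x-line at t=2.7819, next y-line at t=0.6522; Δt_x=3.8637, Δt_y=1.0353
    y: enter (5,6) at t=0.6522 ← occupied
  → r_4 = 0.6522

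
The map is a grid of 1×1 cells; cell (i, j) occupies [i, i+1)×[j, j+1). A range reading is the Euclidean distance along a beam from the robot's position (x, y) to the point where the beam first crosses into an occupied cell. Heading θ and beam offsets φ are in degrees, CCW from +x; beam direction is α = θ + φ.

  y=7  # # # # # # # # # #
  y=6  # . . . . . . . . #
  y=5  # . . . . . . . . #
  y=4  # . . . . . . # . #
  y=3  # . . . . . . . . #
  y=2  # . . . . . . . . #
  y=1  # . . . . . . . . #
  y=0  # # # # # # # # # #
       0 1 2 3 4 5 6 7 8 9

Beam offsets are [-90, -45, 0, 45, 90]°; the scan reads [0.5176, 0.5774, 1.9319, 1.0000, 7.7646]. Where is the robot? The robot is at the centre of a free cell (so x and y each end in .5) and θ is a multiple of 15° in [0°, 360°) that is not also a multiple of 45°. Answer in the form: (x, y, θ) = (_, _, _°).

Enumerate (i+0.5, j+0.5, θ) over the 47 free cells and 16 admissible headings. For each, cast all 5 beams and compare to the given ranges.
  (1.5, 5.5, 240°): beam 1 = 0.5774 ≠ 0.5176 ✗
  (5.5, 1.5, 75°): beam 1 = 1.9319 ≠ 0.5176 ✗
  (4.5, 2.5, 210°): beam 1 = 5.1962 ≠ 0.5176 ✗
  (8.5, 5.5, 120°): beam 1 = 0.5774 ≠ 0.5176 ✗
  …
  (8.5, 3.5, 75°): r_1=0.5176, r_2=0.5774, r_3=1.9319, r_4=1.0000, r_5=7.7646 — all match ✓
No second candidate reproduces the full scan.

(x, y, θ) = (8.5, 3.5, 75°)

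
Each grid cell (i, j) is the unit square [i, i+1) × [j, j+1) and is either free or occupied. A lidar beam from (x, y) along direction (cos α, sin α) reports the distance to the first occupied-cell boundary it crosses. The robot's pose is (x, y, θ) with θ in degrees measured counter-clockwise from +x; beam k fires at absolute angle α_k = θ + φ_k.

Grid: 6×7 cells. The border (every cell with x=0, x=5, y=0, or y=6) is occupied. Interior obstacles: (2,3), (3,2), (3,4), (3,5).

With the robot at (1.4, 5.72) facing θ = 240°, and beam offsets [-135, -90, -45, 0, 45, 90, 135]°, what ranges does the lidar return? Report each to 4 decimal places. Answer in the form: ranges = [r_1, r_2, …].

ranges = [0.2899, 0.4619, 0.4141, 0.8000, 2.3182, 1.8475, 1.0818]

beam 1: φ=-135°, α=105°
  d=(-0.2588,0.9659)  start (1,5)  tX=1.5455 tY=0.2899  stride 1/|dx|=3.8637 1/|dy|=1.0353
    cross y-line → (1,6), t=0.2899 (wall)
  → r_1 = 0.2899
beam 2: φ=-90°, α=150°
  d=(-0.8660,0.5000)  start (1,5)  tX=0.4619 tY=0.5600  stride 1/|dx|=1.1547 1/|dy|=2.0000
    cross x-line → (0,5), t=0.4619 (wall)
  → r_2 = 0.4619
beam 3: φ=-45°, α=195°
  d=(-0.9659,-0.2588)  start (1,5)  tX=0.4141 tY=2.7819  stride 1/|dx|=1.0353 1/|dy|=3.8637
    cross x-line → (0,5), t=0.4141 (wall)
  → r_3 = 0.4141
beam 4: φ=0°, α=240°
  d=(-0.5000,-0.8660)  start (1,5)  tX=0.8000 tY=0.8314  stride 1/|dx|=2.0000 1/|dy|=1.1547
    cross x-line → (0,5), t=0.8000 (wall)
  → r_4 = 0.8000
beam 5: φ=45°, α=285°
  d=(0.2588,-0.9659)  start (1,5)  tX=2.3182 tY=0.7454  stride 1/|dx|=3.8637 1/|dy|=1.0353
    cross y-line → (1,4), t=0.7454
    cross y-line → (1,3), t=1.7807
    cross x-line → (2,3), t=2.3182 (wall)
  → r_5 = 2.3182
beam 6: φ=90°, α=330°
  d=(0.8660,-0.5000)  start (1,5)  tX=0.6928 tY=1.4400  stride 1/|dx|=1.1547 1/|dy|=2.0000
    cross x-line → (2,5), t=0.6928
    cross y-line → (2,4), t=1.4400
    cross x-line → (3,4), t=1.8475 (wall)
  → r_6 = 1.8475
beam 7: φ=135°, α=15°
  d=(0.9659,0.2588)  start (1,5)  tX=0.6212 tY=1.0818  stride 1/|dx|=1.0353 1/|dy|=3.8637
    cross x-line → (2,5), t=0.6212
    cross y-line → (2,6), t=1.0818 (wall)
  → r_7 = 1.0818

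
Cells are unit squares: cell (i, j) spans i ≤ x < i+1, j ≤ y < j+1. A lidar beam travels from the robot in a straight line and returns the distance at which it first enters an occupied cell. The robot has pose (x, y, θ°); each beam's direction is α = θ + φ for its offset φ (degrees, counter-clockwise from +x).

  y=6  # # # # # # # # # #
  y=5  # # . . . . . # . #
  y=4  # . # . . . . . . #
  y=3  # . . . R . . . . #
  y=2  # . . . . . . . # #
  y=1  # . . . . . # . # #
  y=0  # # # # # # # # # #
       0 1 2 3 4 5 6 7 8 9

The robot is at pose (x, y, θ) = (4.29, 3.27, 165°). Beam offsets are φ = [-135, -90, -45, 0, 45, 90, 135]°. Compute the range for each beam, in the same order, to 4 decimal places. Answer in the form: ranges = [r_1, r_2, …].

ranges = [3.4600, 2.8263, 3.1523, 3.4061, 3.7990, 2.3501, 2.6212]

beam 1: φ=-135°, α=30°
  dir = (cos 30°, sin 30°) = (0.8660, 0.5000); from cell (4,3)
  next x-line at t=0.8198, next y-line at t=1.4600; Δt_x=1.1547, Δt_y=2.0000
    x: enter (5,3) at t=0.8198
    y: enter (5,4) at t=1.4600
    x: enter (6,4) at t=1.9745
    x: enter (7,4) at t=3.1292
    y: enter (7,5) at t=3.4600 ← occupied
  → r_1 = 3.4600
beam 2: φ=-90°, α=75°
  dir = (cos 75°, sin 75°) = (0.2588, 0.9659); from cell (4,3)
  next x-line at t=2.7432, next y-line at t=0.7558; Δt_x=3.8637, Δt_y=1.0353
    y: enter (4,4) at t=0.7558
    y: enter (4,5) at t=1.7910
    x: enter (5,5) at t=2.7432
    y: enter (5,6) at t=2.8263 ← occupied
  → r_2 = 2.8263
beam 3: φ=-45°, α=120°
  dir = (cos 120°, sin 120°) = (-0.5000, 0.8660); from cell (4,3)
  next x-line at t=0.5800, next y-line at t=0.8429; Δt_x=2.0000, Δt_y=1.1547
    x: enter (3,3) at t=0.5800
    y: enter (3,4) at t=0.8429
    y: enter (3,5) at t=1.9976
    x: enter (2,5) at t=2.5800
    y: enter (2,6) at t=3.1523 ← occupied
  → r_3 = 3.1523
beam 4: φ=0°, α=165°
  dir = (cos 165°, sin 165°) = (-0.9659, 0.2588); from cell (4,3)
  next x-line at t=0.3002, next y-line at t=2.8205; Δt_x=1.0353, Δt_y=3.8637
    x: enter (3,3) at t=0.3002
    x: enter (2,3) at t=1.3355
    x: enter (1,3) at t=2.3708
    y: enter (1,4) at t=2.8205
    x: enter (0,4) at t=3.4061 ← occupied
  → r_4 = 3.4061
beam 5: φ=45°, α=210°
  dir = (cos 210°, sin 210°) = (-0.8660, -0.5000); from cell (4,3)
  next x-line at t=0.3349, next y-line at t=0.5400; Δt_x=1.1547, Δt_y=2.0000
    x: enter (3,3) at t=0.3349
    y: enter (3,2) at t=0.5400
    x: enter (2,2) at t=1.4896
    y: enter (2,1) at t=2.5400
    x: enter (1,1) at t=2.6443
    x: enter (0,1) at t=3.7990 ← occupied
  → r_5 = 3.7990
beam 6: φ=90°, α=255°
  dir = (cos 255°, sin 255°) = (-0.2588, -0.9659); from cell (4,3)
  next x-line at t=1.1205, next y-line at t=0.2795; Δt_x=3.8637, Δt_y=1.0353
    y: enter (4,2) at t=0.2795
    x: enter (3,2) at t=1.1205
    y: enter (3,1) at t=1.3148
    y: enter (3,0) at t=2.3501 ← occupied
  → r_6 = 2.3501
beam 7: φ=135°, α=300°
  dir = (cos 300°, sin 300°) = (0.5000, -0.8660); from cell (4,3)
  next x-line at t=1.4200, next y-line at t=0.3118; Δt_x=2.0000, Δt_y=1.1547
    y: enter (4,2) at t=0.3118
    x: enter (5,2) at t=1.4200
    y: enter (5,1) at t=1.4665
    y: enter (5,0) at t=2.6212 ← occupied
  → r_7 = 2.6212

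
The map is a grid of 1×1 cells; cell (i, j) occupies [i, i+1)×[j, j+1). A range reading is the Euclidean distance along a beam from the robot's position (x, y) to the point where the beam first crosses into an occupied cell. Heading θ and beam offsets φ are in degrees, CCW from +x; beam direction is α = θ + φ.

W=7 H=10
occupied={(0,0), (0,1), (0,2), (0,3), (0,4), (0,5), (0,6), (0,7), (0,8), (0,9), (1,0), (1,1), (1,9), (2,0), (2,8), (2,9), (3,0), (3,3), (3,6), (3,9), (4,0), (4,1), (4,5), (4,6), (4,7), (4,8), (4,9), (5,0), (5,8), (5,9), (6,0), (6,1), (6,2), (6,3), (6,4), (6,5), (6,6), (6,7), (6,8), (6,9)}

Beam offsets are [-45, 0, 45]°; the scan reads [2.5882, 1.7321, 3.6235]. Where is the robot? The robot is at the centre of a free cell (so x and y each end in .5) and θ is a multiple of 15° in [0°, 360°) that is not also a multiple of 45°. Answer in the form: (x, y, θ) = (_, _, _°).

Enumerate (i+0.5, j+0.5, θ) over the 30 free cells and 16 admissible headings. For each, cast all 3 beams and compare to the given ranges.
  (3.5, 1.5, 300°): beam 1 = 0.5176 ≠ 2.5882 ✗
  (2.5, 6.5, 210°): beam 1 = 1.5529 ≠ 2.5882 ✗
  (4.5, 3.5, 60°): beam 1 = 1.5529 ≠ 2.5882 ✗
  (5.5, 4.5, 120°): beam 1 = 1.9319 ≠ 2.5882 ✗
  …
  (5.5, 2.5, 150°): r_1=2.5882, r_2=1.7321, r_3=3.6235 — all match ✓
No second candidate reproduces the full scan.

(x, y, θ) = (5.5, 2.5, 150°)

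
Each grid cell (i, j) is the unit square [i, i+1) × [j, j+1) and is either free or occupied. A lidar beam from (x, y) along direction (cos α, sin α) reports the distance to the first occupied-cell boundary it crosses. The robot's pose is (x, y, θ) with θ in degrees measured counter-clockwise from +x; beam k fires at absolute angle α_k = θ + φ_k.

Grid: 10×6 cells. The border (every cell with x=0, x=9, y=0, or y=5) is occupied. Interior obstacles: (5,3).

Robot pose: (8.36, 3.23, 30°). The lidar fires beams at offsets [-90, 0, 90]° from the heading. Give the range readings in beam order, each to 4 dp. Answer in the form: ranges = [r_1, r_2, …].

ranges = [1.2800, 0.7390, 2.0438]

beam 1: φ=-90°, α=300°
  dir = (cos 300°, sin 300°) = (0.5000, -0.8660); from cell (8,3)
  next x-line at t=1.2800, next y-line at t=0.2656; Δt_x=2.0000, Δt_y=1.1547
    y: enter (8,2) at t=0.2656
    x: enter (9,2) at t=1.2800 ← occupied
  → r_1 = 1.2800
beam 2: φ=0°, α=30°
  dir = (cos 30°, sin 30°) = (0.8660, 0.5000); from cell (8,3)
  next x-line at t=0.7390, next y-line at t=1.5400; Δt_x=1.1547, Δt_y=2.0000
    x: enter (9,3) at t=0.7390 ← occupied
  → r_2 = 0.7390
beam 3: φ=90°, α=120°
  dir = (cos 120°, sin 120°) = (-0.5000, 0.8660); from cell (8,3)
  next x-line at t=0.7200, next y-line at t=0.8891; Δt_x=2.0000, Δt_y=1.1547
    x: enter (7,3) at t=0.7200
    y: enter (7,4) at t=0.8891
    y: enter (7,5) at t=2.0438 ← occupied
  → r_3 = 2.0438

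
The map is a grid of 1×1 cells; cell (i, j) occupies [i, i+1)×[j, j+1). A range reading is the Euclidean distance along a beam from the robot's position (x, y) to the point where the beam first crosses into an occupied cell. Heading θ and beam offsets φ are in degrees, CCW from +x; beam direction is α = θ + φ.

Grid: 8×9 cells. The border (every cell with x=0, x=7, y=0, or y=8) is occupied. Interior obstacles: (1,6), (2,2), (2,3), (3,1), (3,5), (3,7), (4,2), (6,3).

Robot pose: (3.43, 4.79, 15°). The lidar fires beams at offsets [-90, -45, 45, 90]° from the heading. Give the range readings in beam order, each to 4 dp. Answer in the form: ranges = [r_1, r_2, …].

ranges = [2.2023, 2.9676, 0.2425, 0.2174]

beam 1: φ=-90°, α=285°
  direction (0.2588, -0.9659); cell (3,4); t to first gridline: x 2.2023, y 0.8179 (then +3.8637 / +1.0353)
    (3,3) via y @ 0.8179
    (3,2) via y @ 1.8531
    (4,2) via x @ 2.2023  # hit
  → r_1 = 2.2023
beam 2: φ=-45°, α=330°
  direction (0.8660, -0.5000); cell (3,4); t to first gridline: x 0.6582, y 1.5800 (then +1.1547 / +2.0000)
    (4,4) via x @ 0.6582
    (4,3) via y @ 1.5800
    (5,3) via x @ 1.8129
    (6,3) via x @ 2.9676  # hit
  → r_2 = 2.9676
beam 3: φ=45°, α=60°
  direction (0.5000, 0.8660); cell (3,4); t to first gridline: x 1.1400, y 0.2425 (then +2.0000 / +1.1547)
    (3,5) via y @ 0.2425  # hit
  → r_3 = 0.2425
beam 4: φ=90°, α=105°
  direction (-0.2588, 0.9659); cell (3,4); t to first gridline: x 1.6614, y 0.2174 (then +3.8637 / +1.0353)
    (3,5) via y @ 0.2174  # hit
  → r_4 = 0.2174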